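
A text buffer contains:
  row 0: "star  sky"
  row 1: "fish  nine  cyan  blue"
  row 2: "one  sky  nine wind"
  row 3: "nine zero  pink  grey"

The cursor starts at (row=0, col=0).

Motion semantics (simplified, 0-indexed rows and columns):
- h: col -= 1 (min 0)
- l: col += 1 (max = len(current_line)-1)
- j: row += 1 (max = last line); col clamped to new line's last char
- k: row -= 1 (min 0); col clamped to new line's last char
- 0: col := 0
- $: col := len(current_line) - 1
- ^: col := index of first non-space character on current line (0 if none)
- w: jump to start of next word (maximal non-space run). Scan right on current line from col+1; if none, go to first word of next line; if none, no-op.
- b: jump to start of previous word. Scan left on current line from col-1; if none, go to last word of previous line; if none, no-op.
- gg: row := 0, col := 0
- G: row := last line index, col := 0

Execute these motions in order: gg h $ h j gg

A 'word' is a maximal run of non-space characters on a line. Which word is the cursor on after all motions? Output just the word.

Answer: star

Derivation:
After 1 (gg): row=0 col=0 char='s'
After 2 (h): row=0 col=0 char='s'
After 3 ($): row=0 col=8 char='y'
After 4 (h): row=0 col=7 char='k'
After 5 (j): row=1 col=7 char='i'
After 6 (gg): row=0 col=0 char='s'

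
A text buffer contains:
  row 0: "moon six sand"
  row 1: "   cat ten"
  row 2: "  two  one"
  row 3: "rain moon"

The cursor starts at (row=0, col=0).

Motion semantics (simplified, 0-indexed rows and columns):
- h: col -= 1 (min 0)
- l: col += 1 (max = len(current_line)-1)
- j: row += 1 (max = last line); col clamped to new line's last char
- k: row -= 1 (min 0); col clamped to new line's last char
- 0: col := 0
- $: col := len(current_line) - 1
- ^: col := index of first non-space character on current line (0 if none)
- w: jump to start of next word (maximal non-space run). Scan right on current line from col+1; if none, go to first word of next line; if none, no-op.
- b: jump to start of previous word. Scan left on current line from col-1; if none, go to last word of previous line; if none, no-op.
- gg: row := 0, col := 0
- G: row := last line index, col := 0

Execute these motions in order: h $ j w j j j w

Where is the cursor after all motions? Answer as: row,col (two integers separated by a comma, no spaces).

After 1 (h): row=0 col=0 char='m'
After 2 ($): row=0 col=12 char='d'
After 3 (j): row=1 col=9 char='n'
After 4 (w): row=2 col=2 char='t'
After 5 (j): row=3 col=2 char='i'
After 6 (j): row=3 col=2 char='i'
After 7 (j): row=3 col=2 char='i'
After 8 (w): row=3 col=5 char='m'

Answer: 3,5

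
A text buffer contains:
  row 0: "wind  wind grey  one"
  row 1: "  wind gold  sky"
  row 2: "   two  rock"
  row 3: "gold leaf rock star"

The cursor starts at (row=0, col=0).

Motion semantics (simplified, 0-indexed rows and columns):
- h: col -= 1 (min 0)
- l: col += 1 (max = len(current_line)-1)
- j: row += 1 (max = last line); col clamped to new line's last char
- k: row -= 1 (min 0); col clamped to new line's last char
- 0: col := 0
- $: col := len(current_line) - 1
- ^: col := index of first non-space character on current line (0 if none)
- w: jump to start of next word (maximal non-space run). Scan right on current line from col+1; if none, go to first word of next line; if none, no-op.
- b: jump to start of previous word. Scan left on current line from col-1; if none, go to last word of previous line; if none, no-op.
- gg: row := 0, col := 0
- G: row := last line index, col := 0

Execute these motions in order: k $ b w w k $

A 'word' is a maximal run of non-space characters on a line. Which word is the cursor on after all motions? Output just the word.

After 1 (k): row=0 col=0 char='w'
After 2 ($): row=0 col=19 char='e'
After 3 (b): row=0 col=17 char='o'
After 4 (w): row=1 col=2 char='w'
After 5 (w): row=1 col=7 char='g'
After 6 (k): row=0 col=7 char='i'
After 7 ($): row=0 col=19 char='e'

Answer: one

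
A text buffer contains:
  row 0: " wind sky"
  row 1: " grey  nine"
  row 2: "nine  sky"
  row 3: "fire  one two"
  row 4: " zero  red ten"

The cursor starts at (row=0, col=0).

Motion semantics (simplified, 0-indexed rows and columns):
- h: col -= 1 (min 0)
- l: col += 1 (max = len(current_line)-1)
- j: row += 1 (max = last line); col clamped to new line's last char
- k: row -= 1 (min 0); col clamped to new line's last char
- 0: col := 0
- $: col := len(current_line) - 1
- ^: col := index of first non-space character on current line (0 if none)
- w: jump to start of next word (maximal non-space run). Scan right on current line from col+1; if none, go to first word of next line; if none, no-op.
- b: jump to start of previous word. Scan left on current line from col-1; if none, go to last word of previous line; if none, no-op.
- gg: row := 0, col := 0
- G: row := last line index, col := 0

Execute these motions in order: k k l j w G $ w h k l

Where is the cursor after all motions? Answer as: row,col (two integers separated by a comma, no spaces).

After 1 (k): row=0 col=0 char='_'
After 2 (k): row=0 col=0 char='_'
After 3 (l): row=0 col=1 char='w'
After 4 (j): row=1 col=1 char='g'
After 5 (w): row=1 col=7 char='n'
After 6 (G): row=4 col=0 char='_'
After 7 ($): row=4 col=13 char='n'
After 8 (w): row=4 col=13 char='n'
After 9 (h): row=4 col=12 char='e'
After 10 (k): row=3 col=12 char='o'
After 11 (l): row=3 col=12 char='o'

Answer: 3,12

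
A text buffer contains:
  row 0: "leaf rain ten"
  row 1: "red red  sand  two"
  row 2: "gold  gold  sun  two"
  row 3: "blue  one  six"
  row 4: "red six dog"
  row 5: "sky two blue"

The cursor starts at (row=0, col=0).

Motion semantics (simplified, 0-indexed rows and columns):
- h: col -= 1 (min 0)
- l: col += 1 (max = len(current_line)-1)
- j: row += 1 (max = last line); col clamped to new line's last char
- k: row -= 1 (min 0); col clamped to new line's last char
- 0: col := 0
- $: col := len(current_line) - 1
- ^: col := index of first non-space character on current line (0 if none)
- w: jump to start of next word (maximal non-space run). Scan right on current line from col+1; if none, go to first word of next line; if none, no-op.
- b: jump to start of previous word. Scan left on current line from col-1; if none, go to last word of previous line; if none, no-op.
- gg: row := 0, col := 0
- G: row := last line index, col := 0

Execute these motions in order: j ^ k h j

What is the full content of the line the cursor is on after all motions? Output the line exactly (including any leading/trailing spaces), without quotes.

After 1 (j): row=1 col=0 char='r'
After 2 (^): row=1 col=0 char='r'
After 3 (k): row=0 col=0 char='l'
After 4 (h): row=0 col=0 char='l'
After 5 (j): row=1 col=0 char='r'

Answer: red red  sand  two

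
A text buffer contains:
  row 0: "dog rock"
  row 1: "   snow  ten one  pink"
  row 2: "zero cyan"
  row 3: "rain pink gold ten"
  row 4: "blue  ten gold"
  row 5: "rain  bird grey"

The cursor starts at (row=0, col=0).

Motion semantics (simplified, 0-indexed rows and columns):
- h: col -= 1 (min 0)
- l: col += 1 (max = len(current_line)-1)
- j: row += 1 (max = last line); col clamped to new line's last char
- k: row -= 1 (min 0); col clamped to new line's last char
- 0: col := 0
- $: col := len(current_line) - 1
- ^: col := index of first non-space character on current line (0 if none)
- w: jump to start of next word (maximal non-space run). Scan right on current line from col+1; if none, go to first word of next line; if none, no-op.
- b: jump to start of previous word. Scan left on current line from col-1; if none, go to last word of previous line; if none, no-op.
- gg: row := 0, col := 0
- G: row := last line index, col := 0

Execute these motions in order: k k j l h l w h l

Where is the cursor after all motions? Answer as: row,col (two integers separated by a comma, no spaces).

After 1 (k): row=0 col=0 char='d'
After 2 (k): row=0 col=0 char='d'
After 3 (j): row=1 col=0 char='_'
After 4 (l): row=1 col=1 char='_'
After 5 (h): row=1 col=0 char='_'
After 6 (l): row=1 col=1 char='_'
After 7 (w): row=1 col=3 char='s'
After 8 (h): row=1 col=2 char='_'
After 9 (l): row=1 col=3 char='s'

Answer: 1,3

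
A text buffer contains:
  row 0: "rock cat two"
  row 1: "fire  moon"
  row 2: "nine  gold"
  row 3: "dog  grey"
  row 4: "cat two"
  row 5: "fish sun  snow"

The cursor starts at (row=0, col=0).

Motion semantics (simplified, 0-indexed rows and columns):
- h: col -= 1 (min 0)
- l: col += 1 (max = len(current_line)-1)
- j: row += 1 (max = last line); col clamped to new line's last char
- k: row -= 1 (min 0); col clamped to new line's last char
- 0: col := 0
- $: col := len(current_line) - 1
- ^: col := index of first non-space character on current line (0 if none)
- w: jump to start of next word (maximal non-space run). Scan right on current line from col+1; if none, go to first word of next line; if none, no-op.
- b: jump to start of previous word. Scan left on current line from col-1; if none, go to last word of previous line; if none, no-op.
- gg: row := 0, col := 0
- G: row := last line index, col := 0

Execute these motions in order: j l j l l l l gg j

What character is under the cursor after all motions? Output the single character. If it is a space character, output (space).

Answer: f

Derivation:
After 1 (j): row=1 col=0 char='f'
After 2 (l): row=1 col=1 char='i'
After 3 (j): row=2 col=1 char='i'
After 4 (l): row=2 col=2 char='n'
After 5 (l): row=2 col=3 char='e'
After 6 (l): row=2 col=4 char='_'
After 7 (l): row=2 col=5 char='_'
After 8 (gg): row=0 col=0 char='r'
After 9 (j): row=1 col=0 char='f'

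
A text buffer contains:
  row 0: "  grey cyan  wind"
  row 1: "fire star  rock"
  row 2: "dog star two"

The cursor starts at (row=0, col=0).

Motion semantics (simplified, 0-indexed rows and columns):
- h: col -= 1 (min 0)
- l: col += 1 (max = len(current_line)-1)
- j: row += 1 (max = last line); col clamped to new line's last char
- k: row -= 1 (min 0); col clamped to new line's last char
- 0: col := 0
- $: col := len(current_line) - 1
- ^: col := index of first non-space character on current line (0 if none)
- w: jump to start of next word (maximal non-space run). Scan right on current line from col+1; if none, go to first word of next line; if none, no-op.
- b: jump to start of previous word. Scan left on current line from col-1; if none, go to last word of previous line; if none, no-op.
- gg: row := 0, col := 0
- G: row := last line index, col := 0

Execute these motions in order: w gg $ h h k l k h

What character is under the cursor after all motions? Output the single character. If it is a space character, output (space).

Answer: i

Derivation:
After 1 (w): row=0 col=2 char='g'
After 2 (gg): row=0 col=0 char='_'
After 3 ($): row=0 col=16 char='d'
After 4 (h): row=0 col=15 char='n'
After 5 (h): row=0 col=14 char='i'
After 6 (k): row=0 col=14 char='i'
After 7 (l): row=0 col=15 char='n'
After 8 (k): row=0 col=15 char='n'
After 9 (h): row=0 col=14 char='i'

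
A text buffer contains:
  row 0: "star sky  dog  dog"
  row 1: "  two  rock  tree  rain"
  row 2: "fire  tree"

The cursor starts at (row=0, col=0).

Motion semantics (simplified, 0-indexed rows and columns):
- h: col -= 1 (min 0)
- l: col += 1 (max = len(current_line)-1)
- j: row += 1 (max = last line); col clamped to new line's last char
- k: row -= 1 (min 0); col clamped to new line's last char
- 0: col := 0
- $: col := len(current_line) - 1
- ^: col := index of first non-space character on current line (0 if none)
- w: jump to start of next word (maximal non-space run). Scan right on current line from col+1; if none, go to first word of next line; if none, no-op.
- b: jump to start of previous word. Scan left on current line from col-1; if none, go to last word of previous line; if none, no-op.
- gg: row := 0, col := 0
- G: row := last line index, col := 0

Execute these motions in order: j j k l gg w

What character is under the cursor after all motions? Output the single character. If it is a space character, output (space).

Answer: s

Derivation:
After 1 (j): row=1 col=0 char='_'
After 2 (j): row=2 col=0 char='f'
After 3 (k): row=1 col=0 char='_'
After 4 (l): row=1 col=1 char='_'
After 5 (gg): row=0 col=0 char='s'
After 6 (w): row=0 col=5 char='s'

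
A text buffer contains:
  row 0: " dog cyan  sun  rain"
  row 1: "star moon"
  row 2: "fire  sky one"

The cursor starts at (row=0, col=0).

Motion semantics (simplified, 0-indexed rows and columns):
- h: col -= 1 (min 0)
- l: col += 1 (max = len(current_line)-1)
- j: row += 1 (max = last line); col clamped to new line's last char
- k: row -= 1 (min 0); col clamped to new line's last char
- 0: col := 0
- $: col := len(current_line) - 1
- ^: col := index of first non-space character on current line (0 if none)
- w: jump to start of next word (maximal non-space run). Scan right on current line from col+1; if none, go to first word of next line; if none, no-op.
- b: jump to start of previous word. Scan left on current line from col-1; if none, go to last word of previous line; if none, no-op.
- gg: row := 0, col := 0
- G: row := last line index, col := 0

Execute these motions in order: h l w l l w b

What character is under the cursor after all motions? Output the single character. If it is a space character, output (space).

After 1 (h): row=0 col=0 char='_'
After 2 (l): row=0 col=1 char='d'
After 3 (w): row=0 col=5 char='c'
After 4 (l): row=0 col=6 char='y'
After 5 (l): row=0 col=7 char='a'
After 6 (w): row=0 col=11 char='s'
After 7 (b): row=0 col=5 char='c'

Answer: c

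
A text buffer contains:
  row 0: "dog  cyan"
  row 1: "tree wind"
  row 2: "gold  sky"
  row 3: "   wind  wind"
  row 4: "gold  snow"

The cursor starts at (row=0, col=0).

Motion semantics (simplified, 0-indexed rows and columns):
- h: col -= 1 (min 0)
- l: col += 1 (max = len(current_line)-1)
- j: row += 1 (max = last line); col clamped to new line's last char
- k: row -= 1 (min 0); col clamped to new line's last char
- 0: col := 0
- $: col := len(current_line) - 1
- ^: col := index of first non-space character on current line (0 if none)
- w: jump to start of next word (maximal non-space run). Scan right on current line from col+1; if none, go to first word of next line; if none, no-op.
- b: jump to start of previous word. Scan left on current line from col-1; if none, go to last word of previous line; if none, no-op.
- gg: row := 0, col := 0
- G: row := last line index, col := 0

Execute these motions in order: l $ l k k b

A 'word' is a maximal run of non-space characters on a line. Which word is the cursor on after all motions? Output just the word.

After 1 (l): row=0 col=1 char='o'
After 2 ($): row=0 col=8 char='n'
After 3 (l): row=0 col=8 char='n'
After 4 (k): row=0 col=8 char='n'
After 5 (k): row=0 col=8 char='n'
After 6 (b): row=0 col=5 char='c'

Answer: cyan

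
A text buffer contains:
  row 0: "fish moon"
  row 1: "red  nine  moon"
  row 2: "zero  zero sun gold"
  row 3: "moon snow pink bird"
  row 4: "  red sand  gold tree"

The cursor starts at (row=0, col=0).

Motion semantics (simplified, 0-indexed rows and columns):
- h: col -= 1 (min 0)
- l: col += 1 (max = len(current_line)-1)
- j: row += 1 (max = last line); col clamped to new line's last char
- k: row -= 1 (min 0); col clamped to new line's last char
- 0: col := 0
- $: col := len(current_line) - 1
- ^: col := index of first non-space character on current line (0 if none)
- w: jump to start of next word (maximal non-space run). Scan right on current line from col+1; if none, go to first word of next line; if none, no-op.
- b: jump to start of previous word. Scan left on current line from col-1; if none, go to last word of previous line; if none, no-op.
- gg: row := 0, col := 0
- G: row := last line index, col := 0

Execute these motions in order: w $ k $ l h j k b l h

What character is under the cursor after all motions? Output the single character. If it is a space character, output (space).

After 1 (w): row=0 col=5 char='m'
After 2 ($): row=0 col=8 char='n'
After 3 (k): row=0 col=8 char='n'
After 4 ($): row=0 col=8 char='n'
After 5 (l): row=0 col=8 char='n'
After 6 (h): row=0 col=7 char='o'
After 7 (j): row=1 col=7 char='n'
After 8 (k): row=0 col=7 char='o'
After 9 (b): row=0 col=5 char='m'
After 10 (l): row=0 col=6 char='o'
After 11 (h): row=0 col=5 char='m'

Answer: m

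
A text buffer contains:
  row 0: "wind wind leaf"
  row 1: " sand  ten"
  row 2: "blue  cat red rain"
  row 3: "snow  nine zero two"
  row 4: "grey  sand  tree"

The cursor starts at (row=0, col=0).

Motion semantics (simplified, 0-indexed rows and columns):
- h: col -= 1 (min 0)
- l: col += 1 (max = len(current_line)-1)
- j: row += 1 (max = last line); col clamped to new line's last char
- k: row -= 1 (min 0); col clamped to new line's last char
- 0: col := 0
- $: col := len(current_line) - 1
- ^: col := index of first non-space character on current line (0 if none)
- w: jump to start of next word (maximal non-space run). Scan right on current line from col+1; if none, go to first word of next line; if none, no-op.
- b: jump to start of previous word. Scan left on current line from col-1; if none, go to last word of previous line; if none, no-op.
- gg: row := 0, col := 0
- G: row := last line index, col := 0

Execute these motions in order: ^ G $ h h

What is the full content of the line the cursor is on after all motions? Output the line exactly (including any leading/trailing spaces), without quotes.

Answer: grey  sand  tree

Derivation:
After 1 (^): row=0 col=0 char='w'
After 2 (G): row=4 col=0 char='g'
After 3 ($): row=4 col=15 char='e'
After 4 (h): row=4 col=14 char='e'
After 5 (h): row=4 col=13 char='r'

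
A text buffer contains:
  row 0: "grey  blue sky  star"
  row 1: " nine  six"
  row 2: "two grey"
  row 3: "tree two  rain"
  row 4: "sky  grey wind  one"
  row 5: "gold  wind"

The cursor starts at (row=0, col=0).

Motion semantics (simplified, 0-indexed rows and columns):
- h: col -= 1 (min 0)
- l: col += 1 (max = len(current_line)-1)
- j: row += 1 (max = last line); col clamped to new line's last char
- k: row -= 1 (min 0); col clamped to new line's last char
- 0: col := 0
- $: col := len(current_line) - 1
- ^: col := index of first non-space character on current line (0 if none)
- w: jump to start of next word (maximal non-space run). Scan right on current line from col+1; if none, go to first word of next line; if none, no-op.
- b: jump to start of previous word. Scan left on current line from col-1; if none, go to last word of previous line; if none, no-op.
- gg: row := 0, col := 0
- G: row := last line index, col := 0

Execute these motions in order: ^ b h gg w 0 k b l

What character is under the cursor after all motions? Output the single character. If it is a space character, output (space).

After 1 (^): row=0 col=0 char='g'
After 2 (b): row=0 col=0 char='g'
After 3 (h): row=0 col=0 char='g'
After 4 (gg): row=0 col=0 char='g'
After 5 (w): row=0 col=6 char='b'
After 6 (0): row=0 col=0 char='g'
After 7 (k): row=0 col=0 char='g'
After 8 (b): row=0 col=0 char='g'
After 9 (l): row=0 col=1 char='r'

Answer: r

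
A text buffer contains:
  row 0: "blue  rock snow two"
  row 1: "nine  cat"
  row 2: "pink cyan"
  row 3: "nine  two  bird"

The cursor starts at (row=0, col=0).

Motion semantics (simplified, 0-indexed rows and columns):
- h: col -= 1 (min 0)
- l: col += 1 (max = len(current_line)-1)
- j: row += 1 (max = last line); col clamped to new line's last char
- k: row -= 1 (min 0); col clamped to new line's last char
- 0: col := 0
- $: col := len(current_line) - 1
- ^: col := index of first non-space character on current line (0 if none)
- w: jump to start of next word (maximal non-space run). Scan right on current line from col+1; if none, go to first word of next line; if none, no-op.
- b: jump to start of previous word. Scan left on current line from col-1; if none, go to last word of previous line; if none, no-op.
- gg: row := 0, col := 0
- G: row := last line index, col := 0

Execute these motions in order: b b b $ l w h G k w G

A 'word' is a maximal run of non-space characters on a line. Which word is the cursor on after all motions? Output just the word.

Answer: nine

Derivation:
After 1 (b): row=0 col=0 char='b'
After 2 (b): row=0 col=0 char='b'
After 3 (b): row=0 col=0 char='b'
After 4 ($): row=0 col=18 char='o'
After 5 (l): row=0 col=18 char='o'
After 6 (w): row=1 col=0 char='n'
After 7 (h): row=1 col=0 char='n'
After 8 (G): row=3 col=0 char='n'
After 9 (k): row=2 col=0 char='p'
After 10 (w): row=2 col=5 char='c'
After 11 (G): row=3 col=0 char='n'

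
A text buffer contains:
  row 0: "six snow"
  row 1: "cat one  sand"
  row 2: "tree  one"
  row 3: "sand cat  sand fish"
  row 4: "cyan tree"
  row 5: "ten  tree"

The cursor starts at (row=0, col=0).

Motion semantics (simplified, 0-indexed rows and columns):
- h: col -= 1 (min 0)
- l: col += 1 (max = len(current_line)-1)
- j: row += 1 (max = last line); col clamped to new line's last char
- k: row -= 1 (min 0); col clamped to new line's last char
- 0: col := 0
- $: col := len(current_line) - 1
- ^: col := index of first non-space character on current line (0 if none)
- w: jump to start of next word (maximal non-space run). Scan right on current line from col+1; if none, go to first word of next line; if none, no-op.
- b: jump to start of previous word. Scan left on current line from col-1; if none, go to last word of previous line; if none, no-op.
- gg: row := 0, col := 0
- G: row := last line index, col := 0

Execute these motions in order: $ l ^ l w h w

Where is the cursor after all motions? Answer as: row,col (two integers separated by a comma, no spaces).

Answer: 0,4

Derivation:
After 1 ($): row=0 col=7 char='w'
After 2 (l): row=0 col=7 char='w'
After 3 (^): row=0 col=0 char='s'
After 4 (l): row=0 col=1 char='i'
After 5 (w): row=0 col=4 char='s'
After 6 (h): row=0 col=3 char='_'
After 7 (w): row=0 col=4 char='s'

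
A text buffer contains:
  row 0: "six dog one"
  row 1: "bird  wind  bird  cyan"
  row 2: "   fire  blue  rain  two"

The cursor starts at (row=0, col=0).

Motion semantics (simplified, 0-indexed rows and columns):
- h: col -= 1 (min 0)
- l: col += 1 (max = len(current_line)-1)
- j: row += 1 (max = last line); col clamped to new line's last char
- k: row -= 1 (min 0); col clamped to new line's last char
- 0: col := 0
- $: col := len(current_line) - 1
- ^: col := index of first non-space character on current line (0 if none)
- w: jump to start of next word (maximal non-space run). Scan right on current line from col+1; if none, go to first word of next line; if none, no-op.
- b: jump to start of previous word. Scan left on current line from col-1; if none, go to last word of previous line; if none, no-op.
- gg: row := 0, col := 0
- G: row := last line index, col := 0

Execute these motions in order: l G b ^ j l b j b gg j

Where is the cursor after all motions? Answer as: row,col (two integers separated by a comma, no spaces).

After 1 (l): row=0 col=1 char='i'
After 2 (G): row=2 col=0 char='_'
After 3 (b): row=1 col=18 char='c'
After 4 (^): row=1 col=0 char='b'
After 5 (j): row=2 col=0 char='_'
After 6 (l): row=2 col=1 char='_'
After 7 (b): row=1 col=18 char='c'
After 8 (j): row=2 col=18 char='n'
After 9 (b): row=2 col=15 char='r'
After 10 (gg): row=0 col=0 char='s'
After 11 (j): row=1 col=0 char='b'

Answer: 1,0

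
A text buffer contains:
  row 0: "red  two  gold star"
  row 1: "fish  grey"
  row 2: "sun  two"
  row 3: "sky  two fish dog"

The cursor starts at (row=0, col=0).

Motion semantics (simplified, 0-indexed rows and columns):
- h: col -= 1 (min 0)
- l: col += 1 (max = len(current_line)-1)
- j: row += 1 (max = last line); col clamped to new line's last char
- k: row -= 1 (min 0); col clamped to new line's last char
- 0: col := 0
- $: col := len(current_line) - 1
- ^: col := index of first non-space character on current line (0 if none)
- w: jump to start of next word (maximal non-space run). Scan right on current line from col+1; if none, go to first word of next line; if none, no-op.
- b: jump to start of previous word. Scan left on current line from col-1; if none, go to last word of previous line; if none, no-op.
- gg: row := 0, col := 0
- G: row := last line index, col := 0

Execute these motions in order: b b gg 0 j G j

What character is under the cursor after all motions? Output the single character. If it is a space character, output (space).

After 1 (b): row=0 col=0 char='r'
After 2 (b): row=0 col=0 char='r'
After 3 (gg): row=0 col=0 char='r'
After 4 (0): row=0 col=0 char='r'
After 5 (j): row=1 col=0 char='f'
After 6 (G): row=3 col=0 char='s'
After 7 (j): row=3 col=0 char='s'

Answer: s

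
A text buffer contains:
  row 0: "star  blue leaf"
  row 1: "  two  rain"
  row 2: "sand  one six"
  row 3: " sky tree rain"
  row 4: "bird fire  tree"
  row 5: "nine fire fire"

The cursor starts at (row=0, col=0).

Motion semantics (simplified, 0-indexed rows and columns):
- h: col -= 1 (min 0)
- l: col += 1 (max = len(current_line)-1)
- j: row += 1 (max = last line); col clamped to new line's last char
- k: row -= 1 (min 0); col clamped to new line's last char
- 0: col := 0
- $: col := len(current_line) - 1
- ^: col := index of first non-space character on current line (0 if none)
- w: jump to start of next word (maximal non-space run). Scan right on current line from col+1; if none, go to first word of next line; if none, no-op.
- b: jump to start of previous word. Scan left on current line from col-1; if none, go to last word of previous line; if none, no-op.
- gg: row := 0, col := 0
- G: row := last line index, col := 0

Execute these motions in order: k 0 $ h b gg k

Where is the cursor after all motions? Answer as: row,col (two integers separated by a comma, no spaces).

After 1 (k): row=0 col=0 char='s'
After 2 (0): row=0 col=0 char='s'
After 3 ($): row=0 col=14 char='f'
After 4 (h): row=0 col=13 char='a'
After 5 (b): row=0 col=11 char='l'
After 6 (gg): row=0 col=0 char='s'
After 7 (k): row=0 col=0 char='s'

Answer: 0,0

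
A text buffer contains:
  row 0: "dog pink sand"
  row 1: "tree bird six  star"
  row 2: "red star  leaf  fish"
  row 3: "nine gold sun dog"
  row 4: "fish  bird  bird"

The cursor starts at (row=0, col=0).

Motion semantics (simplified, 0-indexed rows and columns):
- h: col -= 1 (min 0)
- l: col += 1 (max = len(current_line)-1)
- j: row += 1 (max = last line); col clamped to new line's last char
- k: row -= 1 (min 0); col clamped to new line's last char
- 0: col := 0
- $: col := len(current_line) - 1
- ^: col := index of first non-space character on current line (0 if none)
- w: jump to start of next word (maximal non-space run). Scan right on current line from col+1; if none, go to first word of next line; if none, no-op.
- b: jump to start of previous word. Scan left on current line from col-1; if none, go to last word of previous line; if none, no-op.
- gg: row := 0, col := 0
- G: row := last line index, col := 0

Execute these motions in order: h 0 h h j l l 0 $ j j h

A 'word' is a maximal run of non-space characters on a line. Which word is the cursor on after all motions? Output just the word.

After 1 (h): row=0 col=0 char='d'
After 2 (0): row=0 col=0 char='d'
After 3 (h): row=0 col=0 char='d'
After 4 (h): row=0 col=0 char='d'
After 5 (j): row=1 col=0 char='t'
After 6 (l): row=1 col=1 char='r'
After 7 (l): row=1 col=2 char='e'
After 8 (0): row=1 col=0 char='t'
After 9 ($): row=1 col=18 char='r'
After 10 (j): row=2 col=18 char='s'
After 11 (j): row=3 col=16 char='g'
After 12 (h): row=3 col=15 char='o'

Answer: dog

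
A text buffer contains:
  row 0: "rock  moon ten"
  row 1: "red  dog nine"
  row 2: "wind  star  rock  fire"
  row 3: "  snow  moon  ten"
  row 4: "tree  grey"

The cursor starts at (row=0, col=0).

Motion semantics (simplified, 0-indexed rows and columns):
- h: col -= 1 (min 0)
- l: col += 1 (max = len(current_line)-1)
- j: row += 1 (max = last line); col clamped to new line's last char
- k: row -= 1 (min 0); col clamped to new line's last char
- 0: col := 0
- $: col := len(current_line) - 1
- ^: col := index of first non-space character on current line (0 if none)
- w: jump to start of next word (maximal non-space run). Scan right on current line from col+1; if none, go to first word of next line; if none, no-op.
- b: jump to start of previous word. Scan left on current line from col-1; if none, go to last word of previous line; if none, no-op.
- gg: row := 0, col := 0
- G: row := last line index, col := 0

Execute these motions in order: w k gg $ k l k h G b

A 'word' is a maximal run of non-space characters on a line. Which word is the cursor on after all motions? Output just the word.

After 1 (w): row=0 col=6 char='m'
After 2 (k): row=0 col=6 char='m'
After 3 (gg): row=0 col=0 char='r'
After 4 ($): row=0 col=13 char='n'
After 5 (k): row=0 col=13 char='n'
After 6 (l): row=0 col=13 char='n'
After 7 (k): row=0 col=13 char='n'
After 8 (h): row=0 col=12 char='e'
After 9 (G): row=4 col=0 char='t'
After 10 (b): row=3 col=14 char='t'

Answer: ten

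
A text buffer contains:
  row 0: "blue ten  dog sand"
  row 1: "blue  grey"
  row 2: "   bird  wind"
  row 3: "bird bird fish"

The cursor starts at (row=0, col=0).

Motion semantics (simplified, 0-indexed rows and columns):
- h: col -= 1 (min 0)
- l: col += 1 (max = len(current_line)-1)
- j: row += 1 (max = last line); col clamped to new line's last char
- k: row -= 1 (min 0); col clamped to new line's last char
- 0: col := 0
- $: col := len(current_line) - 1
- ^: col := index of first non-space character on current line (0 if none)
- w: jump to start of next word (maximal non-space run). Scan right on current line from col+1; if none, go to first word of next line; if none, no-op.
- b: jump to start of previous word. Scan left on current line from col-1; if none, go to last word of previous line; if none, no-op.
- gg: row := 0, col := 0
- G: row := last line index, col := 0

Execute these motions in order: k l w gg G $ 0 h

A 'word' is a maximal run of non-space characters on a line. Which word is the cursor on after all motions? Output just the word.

Answer: bird

Derivation:
After 1 (k): row=0 col=0 char='b'
After 2 (l): row=0 col=1 char='l'
After 3 (w): row=0 col=5 char='t'
After 4 (gg): row=0 col=0 char='b'
After 5 (G): row=3 col=0 char='b'
After 6 ($): row=3 col=13 char='h'
After 7 (0): row=3 col=0 char='b'
After 8 (h): row=3 col=0 char='b'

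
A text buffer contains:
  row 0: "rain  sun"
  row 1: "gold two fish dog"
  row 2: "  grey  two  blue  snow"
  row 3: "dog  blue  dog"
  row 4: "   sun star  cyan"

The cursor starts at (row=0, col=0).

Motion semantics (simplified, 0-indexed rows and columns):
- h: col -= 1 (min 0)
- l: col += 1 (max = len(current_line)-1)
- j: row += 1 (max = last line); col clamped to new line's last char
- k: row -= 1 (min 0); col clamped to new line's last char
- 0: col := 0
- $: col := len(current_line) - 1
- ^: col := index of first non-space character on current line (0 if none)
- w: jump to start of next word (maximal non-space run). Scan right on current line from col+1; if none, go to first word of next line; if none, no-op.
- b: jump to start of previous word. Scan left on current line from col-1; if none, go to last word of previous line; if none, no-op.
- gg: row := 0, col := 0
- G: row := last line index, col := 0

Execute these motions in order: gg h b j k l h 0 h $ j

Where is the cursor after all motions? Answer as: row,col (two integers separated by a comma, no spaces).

Answer: 1,8

Derivation:
After 1 (gg): row=0 col=0 char='r'
After 2 (h): row=0 col=0 char='r'
After 3 (b): row=0 col=0 char='r'
After 4 (j): row=1 col=0 char='g'
After 5 (k): row=0 col=0 char='r'
After 6 (l): row=0 col=1 char='a'
After 7 (h): row=0 col=0 char='r'
After 8 (0): row=0 col=0 char='r'
After 9 (h): row=0 col=0 char='r'
After 10 ($): row=0 col=8 char='n'
After 11 (j): row=1 col=8 char='_'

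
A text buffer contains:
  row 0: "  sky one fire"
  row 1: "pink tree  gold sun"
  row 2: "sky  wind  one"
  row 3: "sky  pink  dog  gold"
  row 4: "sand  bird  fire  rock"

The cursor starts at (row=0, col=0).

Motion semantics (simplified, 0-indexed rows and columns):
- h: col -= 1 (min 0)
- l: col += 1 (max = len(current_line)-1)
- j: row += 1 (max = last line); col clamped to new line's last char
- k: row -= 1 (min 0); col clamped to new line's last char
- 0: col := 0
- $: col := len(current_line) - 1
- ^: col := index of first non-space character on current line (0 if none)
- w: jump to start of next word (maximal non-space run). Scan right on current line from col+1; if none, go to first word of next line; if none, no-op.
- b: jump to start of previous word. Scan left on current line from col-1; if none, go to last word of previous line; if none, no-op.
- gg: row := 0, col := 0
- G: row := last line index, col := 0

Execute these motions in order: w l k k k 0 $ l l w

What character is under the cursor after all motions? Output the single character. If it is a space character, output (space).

Answer: p

Derivation:
After 1 (w): row=0 col=2 char='s'
After 2 (l): row=0 col=3 char='k'
After 3 (k): row=0 col=3 char='k'
After 4 (k): row=0 col=3 char='k'
After 5 (k): row=0 col=3 char='k'
After 6 (0): row=0 col=0 char='_'
After 7 ($): row=0 col=13 char='e'
After 8 (l): row=0 col=13 char='e'
After 9 (l): row=0 col=13 char='e'
After 10 (w): row=1 col=0 char='p'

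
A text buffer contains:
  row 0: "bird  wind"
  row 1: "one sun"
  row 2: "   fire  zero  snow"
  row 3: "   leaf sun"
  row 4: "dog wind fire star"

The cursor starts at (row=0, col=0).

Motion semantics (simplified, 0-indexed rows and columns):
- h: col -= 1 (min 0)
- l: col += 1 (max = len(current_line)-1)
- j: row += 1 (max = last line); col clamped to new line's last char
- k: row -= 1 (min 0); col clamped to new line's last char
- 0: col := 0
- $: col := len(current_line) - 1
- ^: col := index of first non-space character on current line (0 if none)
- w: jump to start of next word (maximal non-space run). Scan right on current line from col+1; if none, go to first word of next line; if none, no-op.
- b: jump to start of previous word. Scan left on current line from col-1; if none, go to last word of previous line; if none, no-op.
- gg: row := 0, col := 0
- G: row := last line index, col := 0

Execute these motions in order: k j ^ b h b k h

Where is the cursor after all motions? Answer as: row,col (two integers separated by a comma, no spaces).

After 1 (k): row=0 col=0 char='b'
After 2 (j): row=1 col=0 char='o'
After 3 (^): row=1 col=0 char='o'
After 4 (b): row=0 col=6 char='w'
After 5 (h): row=0 col=5 char='_'
After 6 (b): row=0 col=0 char='b'
After 7 (k): row=0 col=0 char='b'
After 8 (h): row=0 col=0 char='b'

Answer: 0,0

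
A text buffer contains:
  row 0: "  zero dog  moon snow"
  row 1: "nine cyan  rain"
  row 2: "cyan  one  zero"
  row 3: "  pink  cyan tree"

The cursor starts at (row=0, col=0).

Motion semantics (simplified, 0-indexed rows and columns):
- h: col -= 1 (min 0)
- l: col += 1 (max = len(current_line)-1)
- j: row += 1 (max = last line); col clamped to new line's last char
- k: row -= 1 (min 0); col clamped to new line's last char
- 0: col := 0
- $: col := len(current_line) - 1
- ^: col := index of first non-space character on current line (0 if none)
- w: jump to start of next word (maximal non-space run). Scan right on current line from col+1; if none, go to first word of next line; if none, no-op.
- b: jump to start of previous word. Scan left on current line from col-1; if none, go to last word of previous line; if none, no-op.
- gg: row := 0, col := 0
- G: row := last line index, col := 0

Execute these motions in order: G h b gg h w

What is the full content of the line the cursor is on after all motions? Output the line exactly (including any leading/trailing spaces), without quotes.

Answer:   zero dog  moon snow

Derivation:
After 1 (G): row=3 col=0 char='_'
After 2 (h): row=3 col=0 char='_'
After 3 (b): row=2 col=11 char='z'
After 4 (gg): row=0 col=0 char='_'
After 5 (h): row=0 col=0 char='_'
After 6 (w): row=0 col=2 char='z'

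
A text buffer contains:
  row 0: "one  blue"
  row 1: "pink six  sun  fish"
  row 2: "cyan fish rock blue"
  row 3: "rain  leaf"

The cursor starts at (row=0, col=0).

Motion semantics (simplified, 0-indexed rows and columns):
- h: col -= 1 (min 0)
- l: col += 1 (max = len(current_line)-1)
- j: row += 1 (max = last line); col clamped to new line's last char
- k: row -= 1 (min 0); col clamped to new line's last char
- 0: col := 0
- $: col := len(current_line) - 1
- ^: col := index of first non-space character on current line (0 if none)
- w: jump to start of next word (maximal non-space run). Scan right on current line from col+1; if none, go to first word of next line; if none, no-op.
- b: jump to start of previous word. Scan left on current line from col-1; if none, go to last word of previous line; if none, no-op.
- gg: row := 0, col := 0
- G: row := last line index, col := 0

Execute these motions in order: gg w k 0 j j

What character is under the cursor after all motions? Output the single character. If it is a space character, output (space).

After 1 (gg): row=0 col=0 char='o'
After 2 (w): row=0 col=5 char='b'
After 3 (k): row=0 col=5 char='b'
After 4 (0): row=0 col=0 char='o'
After 5 (j): row=1 col=0 char='p'
After 6 (j): row=2 col=0 char='c'

Answer: c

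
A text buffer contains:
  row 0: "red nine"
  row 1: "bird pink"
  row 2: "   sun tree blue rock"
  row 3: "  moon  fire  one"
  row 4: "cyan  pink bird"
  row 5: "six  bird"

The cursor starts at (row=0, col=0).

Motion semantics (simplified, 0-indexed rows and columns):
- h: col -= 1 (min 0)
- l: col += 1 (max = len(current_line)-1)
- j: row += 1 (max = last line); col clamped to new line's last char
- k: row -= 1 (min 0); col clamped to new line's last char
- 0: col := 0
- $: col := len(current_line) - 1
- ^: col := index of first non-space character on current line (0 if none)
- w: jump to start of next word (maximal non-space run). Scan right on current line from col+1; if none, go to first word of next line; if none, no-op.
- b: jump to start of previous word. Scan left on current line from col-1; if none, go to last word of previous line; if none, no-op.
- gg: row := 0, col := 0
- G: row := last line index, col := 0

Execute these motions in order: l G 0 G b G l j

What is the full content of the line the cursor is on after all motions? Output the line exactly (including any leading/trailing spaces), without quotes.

After 1 (l): row=0 col=1 char='e'
After 2 (G): row=5 col=0 char='s'
After 3 (0): row=5 col=0 char='s'
After 4 (G): row=5 col=0 char='s'
After 5 (b): row=4 col=11 char='b'
After 6 (G): row=5 col=0 char='s'
After 7 (l): row=5 col=1 char='i'
After 8 (j): row=5 col=1 char='i'

Answer: six  bird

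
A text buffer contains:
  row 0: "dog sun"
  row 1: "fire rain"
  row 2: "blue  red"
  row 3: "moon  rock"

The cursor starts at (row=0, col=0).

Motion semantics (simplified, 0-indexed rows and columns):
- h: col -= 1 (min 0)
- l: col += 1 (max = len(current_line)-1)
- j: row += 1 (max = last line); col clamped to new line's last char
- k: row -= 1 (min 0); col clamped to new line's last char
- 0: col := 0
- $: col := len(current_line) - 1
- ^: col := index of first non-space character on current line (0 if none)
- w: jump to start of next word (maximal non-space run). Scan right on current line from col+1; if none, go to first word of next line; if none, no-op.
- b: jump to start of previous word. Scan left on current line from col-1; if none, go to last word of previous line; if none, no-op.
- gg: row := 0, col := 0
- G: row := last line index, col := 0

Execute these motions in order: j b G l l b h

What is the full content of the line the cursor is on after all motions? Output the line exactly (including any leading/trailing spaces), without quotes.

Answer: moon  rock

Derivation:
After 1 (j): row=1 col=0 char='f'
After 2 (b): row=0 col=4 char='s'
After 3 (G): row=3 col=0 char='m'
After 4 (l): row=3 col=1 char='o'
After 5 (l): row=3 col=2 char='o'
After 6 (b): row=3 col=0 char='m'
After 7 (h): row=3 col=0 char='m'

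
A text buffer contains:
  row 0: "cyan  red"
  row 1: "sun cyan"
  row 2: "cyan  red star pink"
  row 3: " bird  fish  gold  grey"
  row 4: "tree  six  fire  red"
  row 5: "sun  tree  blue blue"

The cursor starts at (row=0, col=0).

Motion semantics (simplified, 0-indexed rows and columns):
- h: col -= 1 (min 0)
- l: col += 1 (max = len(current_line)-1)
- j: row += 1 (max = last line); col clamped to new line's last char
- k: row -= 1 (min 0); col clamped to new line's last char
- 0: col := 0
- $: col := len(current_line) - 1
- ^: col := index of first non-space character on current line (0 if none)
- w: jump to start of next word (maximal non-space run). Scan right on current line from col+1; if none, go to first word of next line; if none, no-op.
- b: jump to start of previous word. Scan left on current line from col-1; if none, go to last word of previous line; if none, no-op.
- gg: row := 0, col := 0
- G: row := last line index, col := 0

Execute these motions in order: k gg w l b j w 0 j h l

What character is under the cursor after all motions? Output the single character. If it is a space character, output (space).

Answer: b

Derivation:
After 1 (k): row=0 col=0 char='c'
After 2 (gg): row=0 col=0 char='c'
After 3 (w): row=0 col=6 char='r'
After 4 (l): row=0 col=7 char='e'
After 5 (b): row=0 col=6 char='r'
After 6 (j): row=1 col=6 char='a'
After 7 (w): row=2 col=0 char='c'
After 8 (0): row=2 col=0 char='c'
After 9 (j): row=3 col=0 char='_'
After 10 (h): row=3 col=0 char='_'
After 11 (l): row=3 col=1 char='b'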